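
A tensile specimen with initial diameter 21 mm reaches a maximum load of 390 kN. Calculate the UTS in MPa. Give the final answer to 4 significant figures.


A0 = pi*(d/2)^2 = pi*(21/2)^2 = 346.361 mm^2
UTS = F_max / A0 = 390*1000 / 346.361
UTS = 1126 MPa


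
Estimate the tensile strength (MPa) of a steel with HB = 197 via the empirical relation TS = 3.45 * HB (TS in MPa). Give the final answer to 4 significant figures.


TS (MPa) = 3.45 * HB
TS = 3.45 * 197
TS = 679.7 MPa


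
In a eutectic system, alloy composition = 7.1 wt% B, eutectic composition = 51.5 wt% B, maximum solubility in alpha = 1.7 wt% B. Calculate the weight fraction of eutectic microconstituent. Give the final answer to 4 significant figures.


f_primary = (C_e - C0) / (C_e - C_alpha_max)
f_primary = (51.5 - 7.1) / (51.5 - 1.7)
f_primary = 0.891566
f_eutectic = 1 - 0.891566 = 0.1084


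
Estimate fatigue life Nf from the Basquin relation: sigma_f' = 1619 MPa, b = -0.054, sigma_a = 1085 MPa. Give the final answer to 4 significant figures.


sigma_a = sigma_f' * (2*Nf)^b
2*Nf = (sigma_a / sigma_f')^(1/b)
2*Nf = (1085 / 1619)^(1/-0.054)
2*Nf = 1655.14
Nf = 827.6 cycles


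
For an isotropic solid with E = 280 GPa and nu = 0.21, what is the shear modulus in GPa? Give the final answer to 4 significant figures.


G = E / (2*(1+nu))
G = 280 / (2*(1+0.21))
G = 115.7 GPa


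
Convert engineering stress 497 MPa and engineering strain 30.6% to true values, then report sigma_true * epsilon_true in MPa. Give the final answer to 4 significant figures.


sigma_true = sigma_eng * (1 + epsilon_eng)
sigma_true = 497 * (1 + 0.306) = 649.082 MPa
epsilon_true = ln(1 + epsilon_eng)
epsilon_true = ln(1 + 0.306) = 0.266969
sigma_true * epsilon_true = 649.082 * 0.266969 = 173.3 MPa


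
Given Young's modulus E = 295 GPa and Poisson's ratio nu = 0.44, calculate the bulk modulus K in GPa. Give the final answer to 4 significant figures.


K = E / (3*(1-2*nu))
K = 295 / (3*(1-2*0.44))
K = 819.4 GPa


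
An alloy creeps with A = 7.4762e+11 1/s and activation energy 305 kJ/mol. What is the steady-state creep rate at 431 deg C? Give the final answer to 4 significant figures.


rate = A * exp(-Q / (R*T))
T = 431 + 273.15 = 704.15 K
rate = 7.4762e+11 * exp(-305e3 / (8.314 * 704.15))
rate = 1.769e-11 1/s


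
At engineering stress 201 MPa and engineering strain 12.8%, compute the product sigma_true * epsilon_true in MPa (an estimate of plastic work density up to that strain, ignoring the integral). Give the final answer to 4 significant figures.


sigma_true = sigma_eng * (1 + epsilon_eng)
sigma_true = 201 * (1 + 0.128) = 226.728 MPa
epsilon_true = ln(1 + epsilon_eng)
epsilon_true = ln(1 + 0.128) = 0.120446
sigma_true * epsilon_true = 226.728 * 0.120446 = 27.31 MPa


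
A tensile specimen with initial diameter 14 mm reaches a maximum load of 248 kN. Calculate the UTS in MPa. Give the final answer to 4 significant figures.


A0 = pi*(d/2)^2 = pi*(14/2)^2 = 153.938 mm^2
UTS = F_max / A0 = 248*1000 / 153.938
UTS = 1611 MPa


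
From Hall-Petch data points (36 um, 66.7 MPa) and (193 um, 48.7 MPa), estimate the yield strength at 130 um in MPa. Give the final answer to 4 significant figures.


sigma_y = sigma0 + k / sqrt(d)
1/sqrt(d1) = 1/sqrt(3.6e-05) = 166.667;  1/sqrt(d2) = 71.9816
k = (sigma1 - sigma2) / (1/sqrt(d1) - 1/sqrt(d2)) = (66.7 - 48.7) / (166.667 - 71.9816) = 0.190104 MPa*m^0.5
sigma0 = sigma1 - k/sqrt(d1) = 66.7 - 0.190104*166.667 = 35.016 MPa
sigma_y(d3) = 35.016 + 0.190104 / sqrt(1.3e-04) = 51.69 MPa


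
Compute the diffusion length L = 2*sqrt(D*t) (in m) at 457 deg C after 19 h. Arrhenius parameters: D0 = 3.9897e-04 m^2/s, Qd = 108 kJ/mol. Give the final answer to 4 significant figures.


Step 1: D = D0 * exp(-Qd/(R*T))
T = 730.15 K
D = 3.9897e-04 * exp(-108e3 / (8.314 * 730.15)) = 7.48832e-12 m^2/s
Step 2: L = 2*sqrt(D*t)
t = 19 h = 68400 s
L = 2*sqrt(7.48832e-12 * 68400) = 1.431e-03 m


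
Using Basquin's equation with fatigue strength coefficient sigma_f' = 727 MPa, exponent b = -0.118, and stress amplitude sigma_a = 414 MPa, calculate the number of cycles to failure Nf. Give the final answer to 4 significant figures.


sigma_a = sigma_f' * (2*Nf)^b
2*Nf = (sigma_a / sigma_f')^(1/b)
2*Nf = (414 / 727)^(1/-0.118)
2*Nf = 118.12
Nf = 59.06 cycles


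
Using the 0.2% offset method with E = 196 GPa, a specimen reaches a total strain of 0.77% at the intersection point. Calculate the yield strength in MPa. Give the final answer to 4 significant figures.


Offset strain = 0.002
Elastic strain at yield = total_strain - offset = 7.7e-03 - 0.002 = 5.7e-03
sigma_y = E * elastic_strain = 196000 * 5.7e-03
sigma_y = 1117 MPa


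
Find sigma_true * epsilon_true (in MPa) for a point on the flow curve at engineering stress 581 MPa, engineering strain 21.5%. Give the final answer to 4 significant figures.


sigma_true = sigma_eng * (1 + epsilon_eng)
sigma_true = 581 * (1 + 0.215) = 705.915 MPa
epsilon_true = ln(1 + epsilon_eng)
epsilon_true = ln(1 + 0.215) = 0.194744
sigma_true * epsilon_true = 705.915 * 0.194744 = 137.5 MPa


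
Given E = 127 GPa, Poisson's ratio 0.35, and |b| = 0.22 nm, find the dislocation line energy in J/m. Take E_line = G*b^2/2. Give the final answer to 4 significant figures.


Step 1: G = E / (2*(1+nu))
G = 127 / (2*(1+0.35)) = 47.037 GPa = 4.7037e+10 Pa
Step 2: E_line = G*b^2/2
b = 0.22 nm = 2.2e-10 m
E_line = 0.5 * 4.7037e+10 * (2.2e-10)^2 = 1.138e-09 J/m


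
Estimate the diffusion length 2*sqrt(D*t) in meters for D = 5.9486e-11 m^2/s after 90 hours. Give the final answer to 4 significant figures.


t = 90 hr = 324000 s
Diffusion length = 2*sqrt(D*t)
= 2*sqrt(5.9486e-11 * 324000)
= 8.78e-03 m


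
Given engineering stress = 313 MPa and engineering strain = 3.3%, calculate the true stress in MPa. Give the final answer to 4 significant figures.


sigma_true = sigma_eng * (1 + epsilon_eng)
sigma_true = 313 * (1 + 0.033)
sigma_true = 323.3 MPa


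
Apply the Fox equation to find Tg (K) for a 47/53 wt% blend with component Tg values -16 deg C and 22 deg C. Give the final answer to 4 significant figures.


1/Tg = w1/Tg1 + w2/Tg2 (in Kelvin)
Tg1 = 257.15 K, Tg2 = 295.15 K
1/Tg = 0.47/257.15 + 0.53/295.15
Tg = 276 K


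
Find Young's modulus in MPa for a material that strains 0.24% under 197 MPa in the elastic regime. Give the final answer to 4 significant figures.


E = sigma / epsilon
epsilon = 0.24% = 2.4e-03
E = 197 / 2.4e-03
E = 82080 MPa


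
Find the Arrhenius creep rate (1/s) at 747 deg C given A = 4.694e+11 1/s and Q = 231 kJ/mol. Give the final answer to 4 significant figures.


rate = A * exp(-Q / (R*T))
T = 747 + 273.15 = 1020.15 K
rate = 4.694e+11 * exp(-231e3 / (8.314 * 1020.15))
rate = 0.697 1/s


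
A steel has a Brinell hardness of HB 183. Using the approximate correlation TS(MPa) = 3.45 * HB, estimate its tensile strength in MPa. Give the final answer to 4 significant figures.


TS (MPa) = 3.45 * HB
TS = 3.45 * 183
TS = 631.4 MPa


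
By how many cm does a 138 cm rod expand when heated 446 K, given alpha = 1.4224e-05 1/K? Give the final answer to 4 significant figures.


dL = L0 * alpha * dT
dL = 138 * 1.4224e-05 * 446
dL = 0.8755 cm


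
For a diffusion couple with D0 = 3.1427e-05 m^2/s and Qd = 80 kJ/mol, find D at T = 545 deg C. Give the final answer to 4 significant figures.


D = D0 * exp(-Qd / (R*T))
T = 818.15 K
D = 3.1427e-05 * exp(-80e3 / (8.314 * 818.15))
D = 2.452e-10 m^2/s


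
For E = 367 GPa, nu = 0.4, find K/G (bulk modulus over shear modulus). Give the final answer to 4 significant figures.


G = E / (2*(1+nu))
G = 367 / (2*(1+0.4)) = 131.071 GPa
K = E / (3*(1-2*nu))
K = 367 / (3*(1-2*0.4)) = 611.667 GPa
K/G = 611.667 / 131.071 = 4.667


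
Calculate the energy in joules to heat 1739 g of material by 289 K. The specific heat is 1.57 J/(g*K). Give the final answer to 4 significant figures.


Q = m * cp * dT
Q = 1739 * 1.57 * 289
Q = 789000 J


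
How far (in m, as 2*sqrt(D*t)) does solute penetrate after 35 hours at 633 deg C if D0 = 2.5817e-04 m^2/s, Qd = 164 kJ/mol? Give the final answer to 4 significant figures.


Step 1: D = D0 * exp(-Qd/(R*T))
T = 906.15 K
D = 2.5817e-04 * exp(-164e3 / (8.314 * 906.15)) = 9.07512e-14 m^2/s
Step 2: L = 2*sqrt(D*t)
t = 35 h = 126000 s
L = 2*sqrt(9.07512e-14 * 126000) = 2.139e-04 m


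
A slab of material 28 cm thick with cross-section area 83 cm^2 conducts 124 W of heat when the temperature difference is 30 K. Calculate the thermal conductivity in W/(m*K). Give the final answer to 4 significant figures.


k = Q*L / (A*dT)
L = 0.28 m, A = 8.3e-03 m^2
k = 124 * 0.28 / (8.3e-03 * 30)
k = 139.4 W/(m*K)


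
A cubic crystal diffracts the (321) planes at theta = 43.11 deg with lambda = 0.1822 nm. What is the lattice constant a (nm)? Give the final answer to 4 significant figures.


d = lambda / (2*sin(theta))
d = 0.1822 / (2*sin(43.11 deg))
d = 0.133304 nm
a = d * sqrt(h^2+k^2+l^2) = 0.133304 * sqrt(14)
a = 0.4988 nm


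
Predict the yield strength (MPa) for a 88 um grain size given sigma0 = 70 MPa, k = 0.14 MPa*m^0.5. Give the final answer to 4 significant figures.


sigma_y = sigma0 + k / sqrt(d)
d = 88 um = 8.8e-05 m
sigma_y = 70 + 0.14 / sqrt(8.8e-05)
sigma_y = 84.92 MPa


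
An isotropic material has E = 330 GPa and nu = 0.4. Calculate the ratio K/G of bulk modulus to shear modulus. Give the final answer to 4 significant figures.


G = E / (2*(1+nu))
G = 330 / (2*(1+0.4)) = 117.857 GPa
K = E / (3*(1-2*nu))
K = 330 / (3*(1-2*0.4)) = 550 GPa
K/G = 550 / 117.857 = 4.667


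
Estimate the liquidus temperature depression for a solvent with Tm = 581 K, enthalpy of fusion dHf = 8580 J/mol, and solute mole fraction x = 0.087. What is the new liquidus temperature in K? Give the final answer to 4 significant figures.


dT = R*Tm^2*x / dHf
dT = 8.314 * 581^2 * 0.087 / 8580
dT = 28.4573 K
T_new = 581 - 28.4573 = 552.5 K


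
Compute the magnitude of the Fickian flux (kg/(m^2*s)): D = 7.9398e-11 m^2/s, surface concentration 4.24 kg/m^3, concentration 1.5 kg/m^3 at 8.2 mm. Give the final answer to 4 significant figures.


J = -D * (dC/dx) = D * (C1 - C2) / dx
J = 7.9398e-11 * (4.24 - 1.5) / 8.2e-03
J = 2.653e-08 kg/(m^2*s)


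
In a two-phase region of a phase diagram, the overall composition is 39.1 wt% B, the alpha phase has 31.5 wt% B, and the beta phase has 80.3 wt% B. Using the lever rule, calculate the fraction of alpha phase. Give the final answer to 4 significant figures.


f_alpha = (C_beta - C0) / (C_beta - C_alpha)
f_alpha = (80.3 - 39.1) / (80.3 - 31.5)
f_alpha = 0.8443


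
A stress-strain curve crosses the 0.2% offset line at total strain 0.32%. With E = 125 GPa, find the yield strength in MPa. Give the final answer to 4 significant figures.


Offset strain = 0.002
Elastic strain at yield = total_strain - offset = 3.2e-03 - 0.002 = 1.2e-03
sigma_y = E * elastic_strain = 125000 * 1.2e-03
sigma_y = 150 MPa


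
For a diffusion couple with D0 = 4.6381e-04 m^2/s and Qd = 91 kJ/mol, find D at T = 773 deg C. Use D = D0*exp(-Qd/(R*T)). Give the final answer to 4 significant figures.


D = D0 * exp(-Qd / (R*T))
T = 1046.15 K
D = 4.6381e-04 * exp(-91e3 / (8.314 * 1046.15))
D = 1.326e-08 m^2/s


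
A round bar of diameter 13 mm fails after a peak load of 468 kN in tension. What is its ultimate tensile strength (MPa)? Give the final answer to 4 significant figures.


A0 = pi*(d/2)^2 = pi*(13/2)^2 = 132.732 mm^2
UTS = F_max / A0 = 468*1000 / 132.732
UTS = 3526 MPa


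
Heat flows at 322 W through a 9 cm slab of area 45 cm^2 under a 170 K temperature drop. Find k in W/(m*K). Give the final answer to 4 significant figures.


k = Q*L / (A*dT)
L = 0.09 m, A = 4.5e-03 m^2
k = 322 * 0.09 / (4.5e-03 * 170)
k = 37.88 W/(m*K)


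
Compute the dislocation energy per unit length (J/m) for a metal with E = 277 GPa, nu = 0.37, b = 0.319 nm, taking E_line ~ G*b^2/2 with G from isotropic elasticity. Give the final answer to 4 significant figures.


Step 1: G = E / (2*(1+nu))
G = 277 / (2*(1+0.37)) = 101.095 GPa = 1.01095e+11 Pa
Step 2: E_line = G*b^2/2
b = 0.319 nm = 3.19e-10 m
E_line = 0.5 * 1.01095e+11 * (3.19e-10)^2 = 5.144e-09 J/m


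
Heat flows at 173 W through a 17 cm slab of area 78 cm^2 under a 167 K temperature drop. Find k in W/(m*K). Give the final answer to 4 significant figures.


k = Q*L / (A*dT)
L = 0.17 m, A = 7.8e-03 m^2
k = 173 * 0.17 / (7.8e-03 * 167)
k = 22.58 W/(m*K)


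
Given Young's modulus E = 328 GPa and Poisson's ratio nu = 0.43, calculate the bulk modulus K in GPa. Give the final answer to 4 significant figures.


K = E / (3*(1-2*nu))
K = 328 / (3*(1-2*0.43))
K = 781 GPa


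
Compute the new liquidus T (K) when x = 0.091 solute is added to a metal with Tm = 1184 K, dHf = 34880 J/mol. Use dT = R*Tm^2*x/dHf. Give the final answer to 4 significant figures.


dT = R*Tm^2*x / dHf
dT = 8.314 * 1184^2 * 0.091 / 34880
dT = 30.4073 K
T_new = 1184 - 30.4073 = 1154 K


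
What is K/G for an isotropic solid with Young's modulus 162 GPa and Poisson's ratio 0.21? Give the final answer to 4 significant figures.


G = E / (2*(1+nu))
G = 162 / (2*(1+0.21)) = 66.9421 GPa
K = E / (3*(1-2*nu))
K = 162 / (3*(1-2*0.21)) = 93.1034 GPa
K/G = 93.1034 / 66.9421 = 1.391


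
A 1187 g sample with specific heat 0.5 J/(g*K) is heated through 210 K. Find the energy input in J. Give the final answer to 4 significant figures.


Q = m * cp * dT
Q = 1187 * 0.5 * 210
Q = 124600 J


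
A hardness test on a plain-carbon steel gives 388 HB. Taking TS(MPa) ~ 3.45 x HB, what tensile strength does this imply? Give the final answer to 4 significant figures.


TS (MPa) = 3.45 * HB
TS = 3.45 * 388
TS = 1339 MPa


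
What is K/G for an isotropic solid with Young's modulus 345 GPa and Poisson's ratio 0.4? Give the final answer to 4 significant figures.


G = E / (2*(1+nu))
G = 345 / (2*(1+0.4)) = 123.214 GPa
K = E / (3*(1-2*nu))
K = 345 / (3*(1-2*0.4)) = 575 GPa
K/G = 575 / 123.214 = 4.667


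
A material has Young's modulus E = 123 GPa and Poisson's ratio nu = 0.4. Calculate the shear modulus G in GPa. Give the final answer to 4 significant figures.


G = E / (2*(1+nu))
G = 123 / (2*(1+0.4))
G = 43.93 GPa


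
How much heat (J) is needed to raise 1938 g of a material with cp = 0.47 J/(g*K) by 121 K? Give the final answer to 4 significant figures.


Q = m * cp * dT
Q = 1938 * 0.47 * 121
Q = 110200 J


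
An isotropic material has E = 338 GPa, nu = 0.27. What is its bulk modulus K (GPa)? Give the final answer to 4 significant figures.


K = E / (3*(1-2*nu))
K = 338 / (3*(1-2*0.27))
K = 244.9 GPa


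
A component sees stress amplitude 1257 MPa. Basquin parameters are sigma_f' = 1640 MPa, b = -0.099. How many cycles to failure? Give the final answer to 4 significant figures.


sigma_a = sigma_f' * (2*Nf)^b
2*Nf = (sigma_a / sigma_f')^(1/b)
2*Nf = (1257 / 1640)^(1/-0.099)
2*Nf = 14.6809
Nf = 7.34 cycles


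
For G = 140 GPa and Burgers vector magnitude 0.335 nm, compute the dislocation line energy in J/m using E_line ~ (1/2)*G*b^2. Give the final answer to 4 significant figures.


E = G*b^2/2
b = 0.335 nm = 3.35e-10 m
G = 140 GPa = 1.4e+11 Pa
E = 0.5 * 1.4e+11 * (3.35e-10)^2
E = 7.856e-09 J/m


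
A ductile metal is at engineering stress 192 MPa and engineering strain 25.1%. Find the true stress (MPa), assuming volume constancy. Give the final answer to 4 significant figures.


sigma_true = sigma_eng * (1 + epsilon_eng)
sigma_true = 192 * (1 + 0.251)
sigma_true = 240.2 MPa


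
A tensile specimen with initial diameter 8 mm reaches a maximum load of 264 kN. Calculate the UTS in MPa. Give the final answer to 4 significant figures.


A0 = pi*(d/2)^2 = pi*(8/2)^2 = 50.2655 mm^2
UTS = F_max / A0 = 264*1000 / 50.2655
UTS = 5252 MPa


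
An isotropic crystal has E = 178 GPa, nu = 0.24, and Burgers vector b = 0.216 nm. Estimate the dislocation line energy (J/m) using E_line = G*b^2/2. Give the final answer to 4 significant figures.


Step 1: G = E / (2*(1+nu))
G = 178 / (2*(1+0.24)) = 71.7742 GPa = 7.17742e+10 Pa
Step 2: E_line = G*b^2/2
b = 0.216 nm = 2.16e-10 m
E_line = 0.5 * 7.17742e+10 * (2.16e-10)^2 = 1.674e-09 J/m


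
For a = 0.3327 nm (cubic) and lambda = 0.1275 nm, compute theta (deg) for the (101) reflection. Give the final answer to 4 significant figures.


d = a / sqrt(h^2+k^2+l^2)
d = 0.3327 / sqrt(2) = 0.235254 nm
lambda = 2*d*sin(theta)  =>  sin(theta) = lambda / (2*d)
sin(theta) = 0.1275 / (2 * 0.235254) = 0.270983
theta = 15.72 deg


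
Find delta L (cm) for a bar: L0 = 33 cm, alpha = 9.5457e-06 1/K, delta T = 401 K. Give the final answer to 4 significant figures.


dL = L0 * alpha * dT
dL = 33 * 9.5457e-06 * 401
dL = 0.1263 cm


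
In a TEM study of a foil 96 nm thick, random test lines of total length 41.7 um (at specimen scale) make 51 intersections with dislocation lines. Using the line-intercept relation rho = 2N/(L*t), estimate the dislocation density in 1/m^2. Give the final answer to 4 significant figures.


rho = 2N / (L * t)
L = 41.7 um = 4.17e-05 m, t = 96 nm = 9.6e-08 m
rho = 2 * 51 / (4.17e-05 * 9.6e-08)
rho = 2.548e+13 1/m^2


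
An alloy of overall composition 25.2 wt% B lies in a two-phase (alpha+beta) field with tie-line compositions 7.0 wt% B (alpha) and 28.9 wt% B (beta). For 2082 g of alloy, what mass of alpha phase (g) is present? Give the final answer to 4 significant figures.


f_alpha = (C_beta - C0) / (C_beta - C_alpha)
f_alpha = (28.9 - 25.2) / (28.9 - 7.0) = 0.16895
m_alpha = f_alpha * m_total = 0.16895 * 2082 = 351.8 g


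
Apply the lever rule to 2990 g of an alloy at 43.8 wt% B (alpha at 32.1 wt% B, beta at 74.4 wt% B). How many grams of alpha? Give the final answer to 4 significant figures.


f_alpha = (C_beta - C0) / (C_beta - C_alpha)
f_alpha = (74.4 - 43.8) / (74.4 - 32.1) = 0.723404
m_alpha = f_alpha * m_total = 0.723404 * 2990 = 2163 g


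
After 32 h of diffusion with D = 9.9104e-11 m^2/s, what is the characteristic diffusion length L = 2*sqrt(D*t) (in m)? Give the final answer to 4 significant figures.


t = 32 hr = 115200 s
Diffusion length = 2*sqrt(D*t)
= 2*sqrt(9.9104e-11 * 115200)
= 6.758e-03 m


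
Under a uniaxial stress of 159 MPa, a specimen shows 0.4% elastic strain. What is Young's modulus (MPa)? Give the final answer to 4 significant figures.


E = sigma / epsilon
epsilon = 0.4% = 4e-03
E = 159 / 4e-03
E = 39750 MPa


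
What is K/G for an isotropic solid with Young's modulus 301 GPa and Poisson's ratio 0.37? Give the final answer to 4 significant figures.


G = E / (2*(1+nu))
G = 301 / (2*(1+0.37)) = 109.854 GPa
K = E / (3*(1-2*nu))
K = 301 / (3*(1-2*0.37)) = 385.897 GPa
K/G = 385.897 / 109.854 = 3.513


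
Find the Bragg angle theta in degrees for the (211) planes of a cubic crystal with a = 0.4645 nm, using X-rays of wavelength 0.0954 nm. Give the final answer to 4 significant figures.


d = a / sqrt(h^2+k^2+l^2)
d = 0.4645 / sqrt(6) = 0.189631 nm
lambda = 2*d*sin(theta)  =>  sin(theta) = lambda / (2*d)
sin(theta) = 0.0954 / (2 * 0.189631) = 0.251541
theta = 14.57 deg


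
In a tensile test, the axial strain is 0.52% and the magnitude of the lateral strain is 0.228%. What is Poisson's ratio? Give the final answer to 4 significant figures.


nu = -epsilon_lat / epsilon_axial
Lateral strain is contraction (negative), so using magnitudes:
nu = 0.228 / 0.52
nu = 0.4385


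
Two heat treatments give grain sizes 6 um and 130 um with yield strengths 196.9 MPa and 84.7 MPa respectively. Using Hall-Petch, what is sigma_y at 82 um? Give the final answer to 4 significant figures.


sigma_y = sigma0 + k / sqrt(d)
1/sqrt(d1) = 1/sqrt(6e-06) = 408.248;  1/sqrt(d2) = 87.7058
k = (sigma1 - sigma2) / (1/sqrt(d1) - 1/sqrt(d2)) = (196.9 - 84.7) / (408.248 - 87.7058) = 0.350032 MPa*m^0.5
sigma0 = sigma1 - k/sqrt(d1) = 196.9 - 0.350032*408.248 = 54.0002 MPa
sigma_y(d3) = 54.0002 + 0.350032 / sqrt(8.2e-05) = 92.65 MPa


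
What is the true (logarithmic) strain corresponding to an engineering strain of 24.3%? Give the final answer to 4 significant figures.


epsilon_true = ln(1 + epsilon_eng)
epsilon_true = ln(1 + 0.243)
epsilon_true = 0.2175


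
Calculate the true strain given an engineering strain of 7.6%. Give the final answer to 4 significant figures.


epsilon_true = ln(1 + epsilon_eng)
epsilon_true = ln(1 + 0.076)
epsilon_true = 0.07325


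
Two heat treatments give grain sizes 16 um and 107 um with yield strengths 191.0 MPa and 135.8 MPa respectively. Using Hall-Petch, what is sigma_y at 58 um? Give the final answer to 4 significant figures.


sigma_y = sigma0 + k / sqrt(d)
1/sqrt(d1) = 1/sqrt(1.6e-05) = 250;  1/sqrt(d2) = 96.6736
k = (sigma1 - sigma2) / (1/sqrt(d1) - 1/sqrt(d2)) = (191.0 - 135.8) / (250 - 96.6736) = 0.360016 MPa*m^0.5
sigma0 = sigma1 - k/sqrt(d1) = 191.0 - 0.360016*250 = 100.996 MPa
sigma_y(d3) = 100.996 + 0.360016 / sqrt(5.8e-05) = 148.3 MPa


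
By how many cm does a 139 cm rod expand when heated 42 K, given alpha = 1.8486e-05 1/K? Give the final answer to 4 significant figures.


dL = L0 * alpha * dT
dL = 139 * 1.8486e-05 * 42
dL = 0.1079 cm


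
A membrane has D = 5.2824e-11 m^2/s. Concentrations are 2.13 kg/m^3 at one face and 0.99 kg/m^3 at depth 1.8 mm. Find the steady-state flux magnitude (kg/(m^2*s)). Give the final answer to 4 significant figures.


J = -D * (dC/dx) = D * (C1 - C2) / dx
J = 5.2824e-11 * (2.13 - 0.99) / 1.8e-03
J = 3.346e-08 kg/(m^2*s)


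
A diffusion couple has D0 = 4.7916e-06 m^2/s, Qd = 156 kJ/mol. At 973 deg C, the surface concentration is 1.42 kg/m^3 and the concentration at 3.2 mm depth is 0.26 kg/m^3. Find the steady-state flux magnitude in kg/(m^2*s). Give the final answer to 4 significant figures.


Step 1: D = D0 * exp(-Qd/(R*T))
T = 973 + 273.15 = 1246.15 K
D = 4.7916e-06 * exp(-156e3 / (8.314 * 1246.15)) = 1.38427e-12 m^2/s
Step 2: J = D * (C1 - C2) / dx
J = 1.38427e-12 * (1.42 - 0.26) / 3.2e-03
J = 5.018e-10 kg/(m^2*s)


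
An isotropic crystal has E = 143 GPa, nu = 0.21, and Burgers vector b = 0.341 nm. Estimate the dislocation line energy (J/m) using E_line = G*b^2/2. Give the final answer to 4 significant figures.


Step 1: G = E / (2*(1+nu))
G = 143 / (2*(1+0.21)) = 59.0909 GPa = 5.90909e+10 Pa
Step 2: E_line = G*b^2/2
b = 0.341 nm = 3.41e-10 m
E_line = 0.5 * 5.90909e+10 * (3.41e-10)^2 = 3.436e-09 J/m


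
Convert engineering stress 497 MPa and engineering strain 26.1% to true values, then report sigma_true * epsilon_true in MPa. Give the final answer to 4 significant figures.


sigma_true = sigma_eng * (1 + epsilon_eng)
sigma_true = 497 * (1 + 0.261) = 626.717 MPa
epsilon_true = ln(1 + epsilon_eng)
epsilon_true = ln(1 + 0.261) = 0.231905
sigma_true * epsilon_true = 626.717 * 0.231905 = 145.3 MPa


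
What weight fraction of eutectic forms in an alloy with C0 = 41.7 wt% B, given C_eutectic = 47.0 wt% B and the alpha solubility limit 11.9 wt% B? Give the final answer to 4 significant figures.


f_primary = (C_e - C0) / (C_e - C_alpha_max)
f_primary = (47.0 - 41.7) / (47.0 - 11.9)
f_primary = 0.150997
f_eutectic = 1 - 0.150997 = 0.849


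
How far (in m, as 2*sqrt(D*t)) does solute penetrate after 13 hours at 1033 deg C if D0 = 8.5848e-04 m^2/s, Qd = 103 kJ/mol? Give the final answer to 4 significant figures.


Step 1: D = D0 * exp(-Qd/(R*T))
T = 1306.15 K
D = 8.5848e-04 * exp(-103e3 / (8.314 * 1306.15)) = 6.52345e-08 m^2/s
Step 2: L = 2*sqrt(D*t)
t = 13 h = 46800 s
L = 2*sqrt(6.52345e-08 * 46800) = 0.1105 m


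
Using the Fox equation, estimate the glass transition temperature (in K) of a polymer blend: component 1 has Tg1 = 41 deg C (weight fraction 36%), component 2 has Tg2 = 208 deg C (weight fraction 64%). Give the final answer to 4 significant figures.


1/Tg = w1/Tg1 + w2/Tg2 (in Kelvin)
Tg1 = 314.15 K, Tg2 = 481.15 K
1/Tg = 0.36/314.15 + 0.64/481.15
Tg = 403.9 K


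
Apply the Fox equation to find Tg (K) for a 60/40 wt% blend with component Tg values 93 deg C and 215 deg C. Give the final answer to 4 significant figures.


1/Tg = w1/Tg1 + w2/Tg2 (in Kelvin)
Tg1 = 366.15 K, Tg2 = 488.15 K
1/Tg = 0.6/366.15 + 0.4/488.15
Tg = 406.8 K


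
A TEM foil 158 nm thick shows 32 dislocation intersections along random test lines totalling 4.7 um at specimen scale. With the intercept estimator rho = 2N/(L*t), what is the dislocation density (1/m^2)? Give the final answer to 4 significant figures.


rho = 2N / (L * t)
L = 4.7 um = 4.7e-06 m, t = 158 nm = 1.58e-07 m
rho = 2 * 32 / (4.7e-06 * 1.58e-07)
rho = 8.618e+13 1/m^2


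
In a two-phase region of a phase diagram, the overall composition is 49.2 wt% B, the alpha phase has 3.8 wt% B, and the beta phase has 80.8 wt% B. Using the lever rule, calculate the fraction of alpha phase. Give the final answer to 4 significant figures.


f_alpha = (C_beta - C0) / (C_beta - C_alpha)
f_alpha = (80.8 - 49.2) / (80.8 - 3.8)
f_alpha = 0.4104


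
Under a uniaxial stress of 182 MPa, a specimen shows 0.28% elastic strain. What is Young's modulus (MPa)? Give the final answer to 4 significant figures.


E = sigma / epsilon
epsilon = 0.28% = 2.8e-03
E = 182 / 2.8e-03
E = 65000 MPa


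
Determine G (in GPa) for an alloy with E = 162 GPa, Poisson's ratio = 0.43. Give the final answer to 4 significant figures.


G = E / (2*(1+nu))
G = 162 / (2*(1+0.43))
G = 56.64 GPa


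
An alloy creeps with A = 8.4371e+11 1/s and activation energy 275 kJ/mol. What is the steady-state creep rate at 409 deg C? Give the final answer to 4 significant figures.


rate = A * exp(-Q / (R*T))
T = 409 + 273.15 = 682.15 K
rate = 8.4371e+11 * exp(-275e3 / (8.314 * 682.15))
rate = 7.374e-10 1/s


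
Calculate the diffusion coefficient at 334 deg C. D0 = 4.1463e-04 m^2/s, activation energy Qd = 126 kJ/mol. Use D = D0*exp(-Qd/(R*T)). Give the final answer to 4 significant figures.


D = D0 * exp(-Qd / (R*T))
T = 607.15 K
D = 4.1463e-04 * exp(-126e3 / (8.314 * 607.15))
D = 5.986e-15 m^2/s


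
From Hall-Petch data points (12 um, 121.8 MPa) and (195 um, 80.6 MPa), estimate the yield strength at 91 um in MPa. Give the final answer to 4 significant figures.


sigma_y = sigma0 + k / sqrt(d)
1/sqrt(d1) = 1/sqrt(1.2e-05) = 288.675;  1/sqrt(d2) = 71.6115
k = (sigma1 - sigma2) / (1/sqrt(d1) - 1/sqrt(d2)) = (121.8 - 80.6) / (288.675 - 71.6115) = 0.189806 MPa*m^0.5
sigma0 = sigma1 - k/sqrt(d1) = 121.8 - 0.189806*288.675 = 67.0077 MPa
sigma_y(d3) = 67.0077 + 0.189806 / sqrt(9.1e-05) = 86.9 MPa


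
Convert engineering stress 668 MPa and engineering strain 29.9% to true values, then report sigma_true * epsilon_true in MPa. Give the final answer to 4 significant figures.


sigma_true = sigma_eng * (1 + epsilon_eng)
sigma_true = 668 * (1 + 0.299) = 867.732 MPa
epsilon_true = ln(1 + epsilon_eng)
epsilon_true = ln(1 + 0.299) = 0.261595
sigma_true * epsilon_true = 867.732 * 0.261595 = 227 MPa


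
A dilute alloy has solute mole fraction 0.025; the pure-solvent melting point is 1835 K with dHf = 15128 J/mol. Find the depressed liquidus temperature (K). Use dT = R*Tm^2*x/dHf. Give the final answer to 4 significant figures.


dT = R*Tm^2*x / dHf
dT = 8.314 * 1835^2 * 0.025 / 15128
dT = 46.2637 K
T_new = 1835 - 46.2637 = 1789 K


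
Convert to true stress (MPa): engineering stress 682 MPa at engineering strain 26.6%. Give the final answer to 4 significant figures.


sigma_true = sigma_eng * (1 + epsilon_eng)
sigma_true = 682 * (1 + 0.266)
sigma_true = 863.4 MPa


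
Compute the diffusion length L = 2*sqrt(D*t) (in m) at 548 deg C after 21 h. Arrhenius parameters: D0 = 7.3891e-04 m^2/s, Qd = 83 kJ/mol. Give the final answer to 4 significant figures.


Step 1: D = D0 * exp(-Qd/(R*T))
T = 821.15 K
D = 7.3891e-04 * exp(-83e3 / (8.314 * 821.15)) = 3.87829e-09 m^2/s
Step 2: L = 2*sqrt(D*t)
t = 21 h = 75600 s
L = 2*sqrt(3.87829e-09 * 75600) = 0.03425 m


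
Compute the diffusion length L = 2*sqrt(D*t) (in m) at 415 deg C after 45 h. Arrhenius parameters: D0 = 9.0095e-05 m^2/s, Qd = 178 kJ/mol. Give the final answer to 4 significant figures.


Step 1: D = D0 * exp(-Qd/(R*T))
T = 688.15 K
D = 9.0095e-05 * exp(-178e3 / (8.314 * 688.15)) = 2.77309e-18 m^2/s
Step 2: L = 2*sqrt(D*t)
t = 45 h = 162000 s
L = 2*sqrt(2.77309e-18 * 162000) = 1.341e-06 m


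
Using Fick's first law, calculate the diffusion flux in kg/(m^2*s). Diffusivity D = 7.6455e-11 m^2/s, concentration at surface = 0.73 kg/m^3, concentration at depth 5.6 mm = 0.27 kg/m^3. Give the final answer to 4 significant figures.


J = -D * (dC/dx) = D * (C1 - C2) / dx
J = 7.6455e-11 * (0.73 - 0.27) / 5.6e-03
J = 6.28e-09 kg/(m^2*s)


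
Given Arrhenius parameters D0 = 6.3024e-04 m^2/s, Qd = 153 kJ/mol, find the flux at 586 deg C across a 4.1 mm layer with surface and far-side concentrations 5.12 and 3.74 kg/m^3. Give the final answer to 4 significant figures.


Step 1: D = D0 * exp(-Qd/(R*T))
T = 586 + 273.15 = 859.15 K
D = 6.3024e-04 * exp(-153e3 / (8.314 * 859.15)) = 3.14101e-13 m^2/s
Step 2: J = D * (C1 - C2) / dx
J = 3.14101e-13 * (5.12 - 3.74) / 4.1e-03
J = 1.057e-10 kg/(m^2*s)


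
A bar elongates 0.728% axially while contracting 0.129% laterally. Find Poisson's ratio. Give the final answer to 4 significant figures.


nu = -epsilon_lat / epsilon_axial
Lateral strain is contraction (negative), so using magnitudes:
nu = 0.129 / 0.728
nu = 0.1772


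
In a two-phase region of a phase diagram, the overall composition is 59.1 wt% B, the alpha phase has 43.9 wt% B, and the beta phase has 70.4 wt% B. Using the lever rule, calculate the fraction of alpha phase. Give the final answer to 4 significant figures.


f_alpha = (C_beta - C0) / (C_beta - C_alpha)
f_alpha = (70.4 - 59.1) / (70.4 - 43.9)
f_alpha = 0.4264


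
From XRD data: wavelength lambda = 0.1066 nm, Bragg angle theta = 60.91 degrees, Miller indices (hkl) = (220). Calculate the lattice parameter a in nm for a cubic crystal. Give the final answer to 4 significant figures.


d = lambda / (2*sin(theta))
d = 0.1066 / (2*sin(60.91 deg))
d = 0.060994 nm
a = d * sqrt(h^2+k^2+l^2) = 0.060994 * sqrt(8)
a = 0.1725 nm


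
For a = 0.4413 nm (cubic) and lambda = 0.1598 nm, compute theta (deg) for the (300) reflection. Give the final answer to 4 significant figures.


d = a / sqrt(h^2+k^2+l^2)
d = 0.4413 / sqrt(9) = 0.1471 nm
lambda = 2*d*sin(theta)  =>  sin(theta) = lambda / (2*d)
sin(theta) = 0.1598 / (2 * 0.1471) = 0.543168
theta = 32.9 deg


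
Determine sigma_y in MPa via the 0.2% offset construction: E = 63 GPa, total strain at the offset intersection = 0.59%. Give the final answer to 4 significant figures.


Offset strain = 0.002
Elastic strain at yield = total_strain - offset = 5.9e-03 - 0.002 = 3.9e-03
sigma_y = E * elastic_strain = 63000 * 3.9e-03
sigma_y = 245.7 MPa


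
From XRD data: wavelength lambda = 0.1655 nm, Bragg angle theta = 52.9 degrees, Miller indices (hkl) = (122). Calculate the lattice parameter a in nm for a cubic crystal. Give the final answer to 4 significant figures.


d = lambda / (2*sin(theta))
d = 0.1655 / (2*sin(52.9 deg))
d = 0.103751 nm
a = d * sqrt(h^2+k^2+l^2) = 0.103751 * sqrt(9)
a = 0.3113 nm


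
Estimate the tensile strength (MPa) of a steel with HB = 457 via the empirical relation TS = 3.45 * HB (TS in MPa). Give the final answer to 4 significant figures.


TS (MPa) = 3.45 * HB
TS = 3.45 * 457
TS = 1577 MPa


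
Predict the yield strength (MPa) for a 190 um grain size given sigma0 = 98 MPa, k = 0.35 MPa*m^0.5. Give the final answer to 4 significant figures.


sigma_y = sigma0 + k / sqrt(d)
d = 190 um = 1.9e-04 m
sigma_y = 98 + 0.35 / sqrt(1.9e-04)
sigma_y = 123.4 MPa


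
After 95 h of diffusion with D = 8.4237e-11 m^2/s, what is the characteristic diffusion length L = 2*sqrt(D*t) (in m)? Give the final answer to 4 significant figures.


t = 95 hr = 342000 s
Diffusion length = 2*sqrt(D*t)
= 2*sqrt(8.4237e-11 * 342000)
= 0.01073 m


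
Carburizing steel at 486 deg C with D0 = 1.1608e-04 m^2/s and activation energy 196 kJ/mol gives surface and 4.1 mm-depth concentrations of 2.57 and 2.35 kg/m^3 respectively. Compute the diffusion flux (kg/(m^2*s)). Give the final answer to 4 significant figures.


Step 1: D = D0 * exp(-Qd/(R*T))
T = 486 + 273.15 = 759.15 K
D = 1.1608e-04 * exp(-196e3 / (8.314 * 759.15)) = 3.78572e-18 m^2/s
Step 2: J = D * (C1 - C2) / dx
J = 3.78572e-18 * (2.57 - 2.35) / 4.1e-03
J = 2.031e-16 kg/(m^2*s)


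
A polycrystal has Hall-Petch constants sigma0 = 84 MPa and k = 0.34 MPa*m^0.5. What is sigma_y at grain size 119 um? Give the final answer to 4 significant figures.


sigma_y = sigma0 + k / sqrt(d)
d = 119 um = 1.19e-04 m
sigma_y = 84 + 0.34 / sqrt(1.19e-04)
sigma_y = 115.2 MPa


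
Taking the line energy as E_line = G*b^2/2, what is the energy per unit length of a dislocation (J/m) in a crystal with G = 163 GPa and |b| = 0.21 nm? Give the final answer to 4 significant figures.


E = G*b^2/2
b = 0.21 nm = 2.1e-10 m
G = 163 GPa = 1.63e+11 Pa
E = 0.5 * 1.63e+11 * (2.1e-10)^2
E = 3.594e-09 J/m


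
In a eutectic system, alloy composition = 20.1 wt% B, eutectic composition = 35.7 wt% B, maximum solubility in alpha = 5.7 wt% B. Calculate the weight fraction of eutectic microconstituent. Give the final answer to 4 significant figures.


f_primary = (C_e - C0) / (C_e - C_alpha_max)
f_primary = (35.7 - 20.1) / (35.7 - 5.7)
f_primary = 0.52
f_eutectic = 1 - 0.52 = 0.48


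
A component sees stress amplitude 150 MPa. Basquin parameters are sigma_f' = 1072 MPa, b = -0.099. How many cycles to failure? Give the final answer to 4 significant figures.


sigma_a = sigma_f' * (2*Nf)^b
2*Nf = (sigma_a / sigma_f')^(1/b)
2*Nf = (150 / 1072)^(1/-0.099)
2*Nf = 4.23944e+08
Nf = 2.12e+08 cycles


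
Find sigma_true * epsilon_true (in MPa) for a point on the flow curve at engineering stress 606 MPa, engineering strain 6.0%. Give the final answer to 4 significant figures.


sigma_true = sigma_eng * (1 + epsilon_eng)
sigma_true = 606 * (1 + 0.06) = 642.36 MPa
epsilon_true = ln(1 + epsilon_eng)
epsilon_true = ln(1 + 0.06) = 0.0582689
sigma_true * epsilon_true = 642.36 * 0.0582689 = 37.43 MPa


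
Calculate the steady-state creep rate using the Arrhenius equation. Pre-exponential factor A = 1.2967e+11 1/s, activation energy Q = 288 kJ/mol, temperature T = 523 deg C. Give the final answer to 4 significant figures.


rate = A * exp(-Q / (R*T))
T = 523 + 273.15 = 796.15 K
rate = 1.2967e+11 * exp(-288e3 / (8.314 * 796.15))
rate = 1.647e-08 1/s


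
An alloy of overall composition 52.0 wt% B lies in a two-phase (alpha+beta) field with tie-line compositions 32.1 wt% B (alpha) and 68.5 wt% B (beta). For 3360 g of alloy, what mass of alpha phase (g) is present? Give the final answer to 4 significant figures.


f_alpha = (C_beta - C0) / (C_beta - C_alpha)
f_alpha = (68.5 - 52.0) / (68.5 - 32.1) = 0.453297
m_alpha = f_alpha * m_total = 0.453297 * 3360 = 1523 g


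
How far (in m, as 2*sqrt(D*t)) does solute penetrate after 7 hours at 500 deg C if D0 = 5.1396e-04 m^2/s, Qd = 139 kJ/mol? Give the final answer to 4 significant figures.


Step 1: D = D0 * exp(-Qd/(R*T))
T = 773.15 K
D = 5.1396e-04 * exp(-139e3 / (8.314 * 773.15)) = 2.08755e-13 m^2/s
Step 2: L = 2*sqrt(D*t)
t = 7 h = 25200 s
L = 2*sqrt(2.08755e-13 * 25200) = 1.451e-04 m


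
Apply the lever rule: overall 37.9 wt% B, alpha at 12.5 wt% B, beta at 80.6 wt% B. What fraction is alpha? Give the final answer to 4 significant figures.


f_alpha = (C_beta - C0) / (C_beta - C_alpha)
f_alpha = (80.6 - 37.9) / (80.6 - 12.5)
f_alpha = 0.627


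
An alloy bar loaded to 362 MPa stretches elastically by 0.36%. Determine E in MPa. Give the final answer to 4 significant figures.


E = sigma / epsilon
epsilon = 0.36% = 3.6e-03
E = 362 / 3.6e-03
E = 100600 MPa


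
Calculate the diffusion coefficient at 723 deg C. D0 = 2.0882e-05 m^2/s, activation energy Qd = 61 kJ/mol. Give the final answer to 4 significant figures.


D = D0 * exp(-Qd / (R*T))
T = 996.15 K
D = 2.0882e-05 * exp(-61e3 / (8.314 * 996.15))
D = 1.321e-08 m^2/s


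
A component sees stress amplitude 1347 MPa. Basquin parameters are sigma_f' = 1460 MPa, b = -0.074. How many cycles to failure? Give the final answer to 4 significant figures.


sigma_a = sigma_f' * (2*Nf)^b
2*Nf = (sigma_a / sigma_f')^(1/b)
2*Nf = (1347 / 1460)^(1/-0.074)
2*Nf = 2.97012
Nf = 1.485 cycles


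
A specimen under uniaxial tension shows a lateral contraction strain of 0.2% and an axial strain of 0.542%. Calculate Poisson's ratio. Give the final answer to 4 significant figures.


nu = -epsilon_lat / epsilon_axial
Lateral strain is contraction (negative), so using magnitudes:
nu = 0.2 / 0.542
nu = 0.369


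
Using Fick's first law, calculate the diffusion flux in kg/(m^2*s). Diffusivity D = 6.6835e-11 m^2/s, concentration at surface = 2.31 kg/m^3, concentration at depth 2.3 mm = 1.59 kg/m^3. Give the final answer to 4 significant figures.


J = -D * (dC/dx) = D * (C1 - C2) / dx
J = 6.6835e-11 * (2.31 - 1.59) / 2.3e-03
J = 2.092e-08 kg/(m^2*s)


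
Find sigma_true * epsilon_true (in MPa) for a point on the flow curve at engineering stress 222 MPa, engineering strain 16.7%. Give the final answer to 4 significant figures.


sigma_true = sigma_eng * (1 + epsilon_eng)
sigma_true = 222 * (1 + 0.167) = 259.074 MPa
epsilon_true = ln(1 + epsilon_eng)
epsilon_true = ln(1 + 0.167) = 0.154436
sigma_true * epsilon_true = 259.074 * 0.154436 = 40.01 MPa


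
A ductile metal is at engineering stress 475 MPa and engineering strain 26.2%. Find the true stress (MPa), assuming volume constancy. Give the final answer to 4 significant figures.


sigma_true = sigma_eng * (1 + epsilon_eng)
sigma_true = 475 * (1 + 0.262)
sigma_true = 599.5 MPa


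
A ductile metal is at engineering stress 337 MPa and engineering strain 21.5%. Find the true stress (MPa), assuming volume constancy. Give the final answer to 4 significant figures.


sigma_true = sigma_eng * (1 + epsilon_eng)
sigma_true = 337 * (1 + 0.215)
sigma_true = 409.5 MPa


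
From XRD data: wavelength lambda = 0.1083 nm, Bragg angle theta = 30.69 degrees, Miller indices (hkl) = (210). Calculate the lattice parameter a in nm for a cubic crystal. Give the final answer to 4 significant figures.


d = lambda / (2*sin(theta))
d = 0.1083 / (2*sin(30.69 deg))
d = 0.106095 nm
a = d * sqrt(h^2+k^2+l^2) = 0.106095 * sqrt(5)
a = 0.2372 nm


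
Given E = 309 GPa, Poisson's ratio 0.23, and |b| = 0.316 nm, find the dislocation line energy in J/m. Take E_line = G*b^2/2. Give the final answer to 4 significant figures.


Step 1: G = E / (2*(1+nu))
G = 309 / (2*(1+0.23)) = 125.61 GPa = 1.2561e+11 Pa
Step 2: E_line = G*b^2/2
b = 0.316 nm = 3.16e-10 m
E_line = 0.5 * 1.2561e+11 * (3.16e-10)^2 = 6.271e-09 J/m


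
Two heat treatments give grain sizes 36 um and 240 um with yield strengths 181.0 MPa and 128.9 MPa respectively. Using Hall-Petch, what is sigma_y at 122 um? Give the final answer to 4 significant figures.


sigma_y = sigma0 + k / sqrt(d)
1/sqrt(d1) = 1/sqrt(3.6e-05) = 166.667;  1/sqrt(d2) = 64.5497
k = (sigma1 - sigma2) / (1/sqrt(d1) - 1/sqrt(d2)) = (181.0 - 128.9) / (166.667 - 64.5497) = 0.510199 MPa*m^0.5
sigma0 = sigma1 - k/sqrt(d1) = 181.0 - 0.510199*166.667 = 95.9668 MPa
sigma_y(d3) = 95.9668 + 0.510199 / sqrt(1.22e-04) = 142.2 MPa


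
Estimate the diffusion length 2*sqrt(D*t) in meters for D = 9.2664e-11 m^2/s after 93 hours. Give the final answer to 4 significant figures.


t = 93 hr = 334800 s
Diffusion length = 2*sqrt(D*t)
= 2*sqrt(9.2664e-11 * 334800)
= 0.01114 m


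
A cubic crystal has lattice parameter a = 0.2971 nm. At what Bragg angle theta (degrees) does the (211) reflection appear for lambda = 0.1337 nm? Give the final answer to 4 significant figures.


d = a / sqrt(h^2+k^2+l^2)
d = 0.2971 / sqrt(6) = 0.121291 nm
lambda = 2*d*sin(theta)  =>  sin(theta) = lambda / (2*d)
sin(theta) = 0.1337 / (2 * 0.121291) = 0.551156
theta = 33.45 deg
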